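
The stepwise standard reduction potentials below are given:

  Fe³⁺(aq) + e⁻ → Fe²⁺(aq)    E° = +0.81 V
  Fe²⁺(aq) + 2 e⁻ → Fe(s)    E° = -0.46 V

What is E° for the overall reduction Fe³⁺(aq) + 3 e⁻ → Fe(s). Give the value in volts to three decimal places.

Since ΔG° = −nFE° is additive over sequential reductions, n₃E°₃ = n₁E°₁ + n₂E°₂.
E°₃ = (1×+0.81 + 2×-0.46) / 3 = (-0.110) / 3 = -0.037 V.
E° values themselves are not directly additive — weighting by electron count is essential.

-0.037 V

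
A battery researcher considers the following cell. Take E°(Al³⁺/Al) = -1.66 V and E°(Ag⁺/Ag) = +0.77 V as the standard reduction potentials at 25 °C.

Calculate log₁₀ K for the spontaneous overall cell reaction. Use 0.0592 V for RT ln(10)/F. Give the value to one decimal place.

123.1

Cathode: Ag⁺/Ag; anode: Al³⁺/Al. E°cell = +2.43 V, n = 3.
log K = nE°cell / 0.0592 = (3)(+2.43) / 0.0592 = 123.1.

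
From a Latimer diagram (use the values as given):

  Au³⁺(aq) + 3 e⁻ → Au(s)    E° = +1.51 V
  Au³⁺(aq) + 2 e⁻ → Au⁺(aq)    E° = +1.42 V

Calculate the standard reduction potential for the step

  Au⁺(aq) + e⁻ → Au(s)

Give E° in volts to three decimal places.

+1.690 V

Sequential free energies add, so n₃E°₃ = n₁E°₁ + n₂E°₂.
With n₃ = 3, and the known step contributing 2×(+1.42) V, the unknown satisfies 1·E° = 3×(+1.51) − 2×(+1.42) = +1.690.
E° = +1.690 / 1 = +1.690 V.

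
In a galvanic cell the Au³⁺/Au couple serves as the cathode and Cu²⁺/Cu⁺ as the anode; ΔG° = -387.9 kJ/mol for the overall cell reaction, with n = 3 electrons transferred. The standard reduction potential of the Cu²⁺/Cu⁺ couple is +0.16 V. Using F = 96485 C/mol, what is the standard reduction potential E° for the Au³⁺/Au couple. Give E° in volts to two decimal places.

E°cell = −ΔG°/(nF) = −(-387.9×10³)/((3)(96485)) = +1.340 V.
Since Au³⁺/Au is the cathode and Cu²⁺/Cu⁺ the anode, E°cell = E°(Au³⁺/Au) − E°(Cu²⁺/Cu⁺).
So E°(Au³⁺/Au) = E°cell + E°(Cu²⁺/Cu⁺) = +1.340 + (+0.16) = +1.50 V.

+1.50 V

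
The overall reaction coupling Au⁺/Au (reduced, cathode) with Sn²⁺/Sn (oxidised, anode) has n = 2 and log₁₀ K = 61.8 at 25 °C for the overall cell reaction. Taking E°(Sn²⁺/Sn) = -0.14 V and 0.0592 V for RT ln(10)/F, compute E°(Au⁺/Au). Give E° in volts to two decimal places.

E°cell = (0.0592/n)·log K = (0.0592/2)(61.8) = +1.829 V.
Since Au⁺/Au is the cathode and Sn²⁺/Sn the anode, E°cell = E°(Au⁺/Au) − E°(Sn²⁺/Sn).
So E°(Au⁺/Au) = E°cell + E°(Sn²⁺/Sn) = +1.829 + (-0.14) = +1.69 V.

+1.69 V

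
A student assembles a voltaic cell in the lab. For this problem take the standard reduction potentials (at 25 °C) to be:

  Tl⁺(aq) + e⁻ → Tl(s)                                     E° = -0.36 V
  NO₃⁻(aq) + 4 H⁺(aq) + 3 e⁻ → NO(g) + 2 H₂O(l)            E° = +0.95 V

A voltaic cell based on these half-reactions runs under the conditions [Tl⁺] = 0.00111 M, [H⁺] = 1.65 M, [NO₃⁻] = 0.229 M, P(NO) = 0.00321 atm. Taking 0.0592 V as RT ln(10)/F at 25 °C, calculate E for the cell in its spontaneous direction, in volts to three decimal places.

NO₃⁻/NO is the cathode (higher E°), Tl⁺/Tl the anode: E°cell = +0.95 − (-0.36) = +1.31 V, n = 3.
Overall: NO₃⁻(aq) + 4 H⁺(aq) + 3 Tl(s) → NO(g) + 2 H₂O(l) + 3 Tl⁺(aq)
Q = P(NO)·[Tl⁺]^3 / ([NO₃⁻]·[H⁺]^4); log Q = -11.587.
E = E° − (0.0592/n) log Q = +1.31 − (0.0592/3)(-11.587) = +1.539 V.

+1.539 V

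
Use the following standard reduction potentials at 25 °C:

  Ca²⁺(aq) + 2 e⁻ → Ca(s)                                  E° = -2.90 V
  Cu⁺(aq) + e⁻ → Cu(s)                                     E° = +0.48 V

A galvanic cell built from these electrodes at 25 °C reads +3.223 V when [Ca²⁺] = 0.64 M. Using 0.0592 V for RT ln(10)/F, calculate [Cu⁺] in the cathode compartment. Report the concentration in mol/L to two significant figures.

Cu⁺/Cu is the cathode, Ca²⁺/Ca the anode: E°cell = +3.38 V, n = 2.
Overall reaction: 2 Cu⁺(aq) + Ca(s) → 2 Cu(s) + Ca²⁺(aq); Q = [Ca²⁺]^1/[Cu⁺]^2.
From E = E° − (0.0592/n) log Q: log Q = (E° − E)·n/0.0592 = (+3.38 − (+3.223))·2/0.0592 = 5.3041.
So 2·log[Cu⁺] = 1·log(0.64) − log Q = -0.1938 − (5.3041) = -5.4979; log[Cu⁺] = -5.4979 / 2 = -2.7489; [Cu⁺] = 10^(-2.7489) ≈ 0.0018 M.

0.0018 M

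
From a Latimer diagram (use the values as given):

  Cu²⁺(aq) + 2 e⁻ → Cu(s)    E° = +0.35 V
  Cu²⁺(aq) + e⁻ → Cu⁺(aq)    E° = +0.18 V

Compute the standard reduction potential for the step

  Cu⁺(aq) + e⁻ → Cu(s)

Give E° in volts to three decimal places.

Sequential free energies add, so n₃E°₃ = n₁E°₁ + n₂E°₂.
With n₃ = 2, and the known step contributing 1×(+0.18) V, the unknown satisfies 1·E° = 2×(+0.35) − 1×(+0.18) = +0.520.
E° = +0.520 / 1 = +0.520 V.

+0.520 V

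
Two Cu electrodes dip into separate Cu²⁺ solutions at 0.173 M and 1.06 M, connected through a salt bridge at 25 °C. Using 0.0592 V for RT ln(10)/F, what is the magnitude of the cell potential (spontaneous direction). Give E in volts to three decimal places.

For a concentration cell E°cell = 0. The 1.06 M side is the cathode (reduction is favoured where [Cu²⁺] is higher).
With n = 2, E = −(0.0592/2) log([Cu²⁺]ₐₙ/[Cu²⁺]꜀ₐₜ) = −(0.0592/2) log(0.173/1.06) = −(0.0592/2)(-0.787) = +0.023 V.

+0.023 V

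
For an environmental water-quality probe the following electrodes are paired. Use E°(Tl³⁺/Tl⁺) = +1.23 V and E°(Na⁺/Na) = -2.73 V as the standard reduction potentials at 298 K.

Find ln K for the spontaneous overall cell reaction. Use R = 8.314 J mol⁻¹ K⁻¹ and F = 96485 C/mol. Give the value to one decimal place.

Cathode: Tl³⁺/Tl⁺; anode: Na⁺/Na. E°cell = (+1.23) − (-2.73) = +3.96 V, with n = 2.
ΔG° = −nFE° = −RT ln K, so ln K = nFE°/(RT) = (2)(96485)(+3.96) / ((8.314)(298)) = 308.431.

308.4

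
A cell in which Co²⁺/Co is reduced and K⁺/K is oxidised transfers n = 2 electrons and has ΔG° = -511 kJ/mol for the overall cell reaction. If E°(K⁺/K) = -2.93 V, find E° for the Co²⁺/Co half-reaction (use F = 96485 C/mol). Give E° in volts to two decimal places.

E°cell = −ΔG°/(nF) = −(-511×10³)/((2)(96485)) = +2.648 V.
Since Co²⁺/Co is the cathode and K⁺/K the anode, E°cell = E°(Co²⁺/Co) − E°(K⁺/K).
So E°(Co²⁺/Co) = E°cell + E°(K⁺/K) = +2.648 + (-2.93) = -0.28 V.

-0.28 V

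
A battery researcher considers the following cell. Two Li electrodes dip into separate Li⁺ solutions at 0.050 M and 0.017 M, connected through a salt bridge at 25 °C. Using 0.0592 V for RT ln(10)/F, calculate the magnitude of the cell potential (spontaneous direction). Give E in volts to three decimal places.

+0.028 V

For a concentration cell E°cell = 0. The 0.050 M side is the cathode (reduction is favoured where [Li⁺] is higher).
With n = 1, E = −(0.0592/1) log([Li⁺]ₐₙ/[Li⁺]꜀ₐₜ) = −(0.0592/1) log(0.017/0.05) = −(0.0592/1)(-0.469) = +0.028 V.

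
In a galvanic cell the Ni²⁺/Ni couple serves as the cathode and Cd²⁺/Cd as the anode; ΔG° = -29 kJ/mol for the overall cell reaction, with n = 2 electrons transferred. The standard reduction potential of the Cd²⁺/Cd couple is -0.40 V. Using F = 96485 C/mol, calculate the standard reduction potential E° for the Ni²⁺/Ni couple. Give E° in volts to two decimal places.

E°cell = −ΔG°/(nF) = −(-29×10³)/((2)(96485)) = +0.150 V.
Since Ni²⁺/Ni is the cathode and Cd²⁺/Cd the anode, E°cell = E°(Ni²⁺/Ni) − E°(Cd²⁺/Cd).
So E°(Ni²⁺/Ni) = E°cell + E°(Cd²⁺/Cd) = +0.150 + (-0.40) = -0.25 V.

-0.25 V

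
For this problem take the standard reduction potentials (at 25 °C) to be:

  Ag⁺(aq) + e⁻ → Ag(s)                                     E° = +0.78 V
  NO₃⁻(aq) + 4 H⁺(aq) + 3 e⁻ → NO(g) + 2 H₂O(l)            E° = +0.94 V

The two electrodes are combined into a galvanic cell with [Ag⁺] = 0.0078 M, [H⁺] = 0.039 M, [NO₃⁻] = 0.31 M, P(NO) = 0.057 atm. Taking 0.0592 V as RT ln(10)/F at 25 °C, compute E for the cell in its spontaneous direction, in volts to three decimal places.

NO₃⁻/NO is the cathode (higher E°), Ag⁺/Ag the anode: E°cell = +0.94 − (+0.78) = +0.16 V, n = 3.
Overall: NO₃⁻(aq) + 4 H⁺(aq) + 3 Ag(s) → NO(g) + 2 H₂O(l) + 3 Ag⁺(aq)
Q = P(NO)·[Ag⁺]^3 / ([NO₃⁻]·[H⁺]^4); log Q = -1.423.
E = E° − (0.0592/n) log Q = +0.16 − (0.0592/3)(-1.423) = +0.188 V.

+0.188 V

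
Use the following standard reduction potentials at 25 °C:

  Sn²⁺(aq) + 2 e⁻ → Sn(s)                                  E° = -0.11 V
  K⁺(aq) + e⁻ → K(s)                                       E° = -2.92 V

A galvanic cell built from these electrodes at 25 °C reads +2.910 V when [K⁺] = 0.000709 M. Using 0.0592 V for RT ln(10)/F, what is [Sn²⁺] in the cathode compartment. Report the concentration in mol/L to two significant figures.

0.0012 M

Sn²⁺/Sn is the cathode, K⁺/K the anode: E°cell = +2.81 V, n = 2.
Overall reaction: Sn²⁺(aq) + 2 K(s) → Sn(s) + 2 K⁺(aq); Q = [K⁺]^2/[Sn²⁺]^1.
From E = E° − (0.0592/n) log Q: log Q = (E° − E)·n/0.0592 = (+2.81 − (+2.910))·2/0.0592 = -3.3784.
So 1·log[Sn²⁺] = 2·log(0.000709) − log Q = -6.2987 − (-3.3784) = -2.9203; [Sn²⁺] = 10^(-2.9203) ≈ 0.0012 M.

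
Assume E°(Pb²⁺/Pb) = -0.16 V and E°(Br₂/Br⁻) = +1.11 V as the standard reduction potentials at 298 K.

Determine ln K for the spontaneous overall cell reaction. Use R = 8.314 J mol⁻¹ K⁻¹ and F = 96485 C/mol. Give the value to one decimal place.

98.9

Cathode: Br₂/Br⁻; anode: Pb²⁺/Pb. E°cell = (+1.11) − (-0.16) = +1.27 V, with n = 2.
ΔG° = −nFE° = −RT ln K, so ln K = nFE°/(RT) = (2)(96485)(+1.27) / ((8.314)(298)) = 98.916.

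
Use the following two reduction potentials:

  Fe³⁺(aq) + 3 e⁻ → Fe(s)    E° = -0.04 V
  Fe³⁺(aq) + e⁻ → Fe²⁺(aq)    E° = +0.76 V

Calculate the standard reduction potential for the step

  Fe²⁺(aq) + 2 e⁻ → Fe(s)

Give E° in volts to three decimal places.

Sequential free energies add, so n₃E°₃ = n₁E°₁ + n₂E°₂.
With n₃ = 3, and the known step contributing 1×(+0.76) V, the unknown satisfies 2·E° = 3×(-0.04) − 1×(+0.76) = -0.880.
E° = -0.880 / 2 = -0.440 V.

-0.440 V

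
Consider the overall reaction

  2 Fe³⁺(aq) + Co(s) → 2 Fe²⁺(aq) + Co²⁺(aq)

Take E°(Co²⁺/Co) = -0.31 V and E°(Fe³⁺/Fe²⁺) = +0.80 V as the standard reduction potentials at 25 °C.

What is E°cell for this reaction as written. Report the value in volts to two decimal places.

+1.11 V

The Fe³⁺/Fe²⁺ couple has the higher reduction potential, so it is the cathode; Co²⁺/Co is oxidised at the anode.
E°cell = E°(cathode) − E°(anode) = (+0.80) − (-0.31) = +1.11 V.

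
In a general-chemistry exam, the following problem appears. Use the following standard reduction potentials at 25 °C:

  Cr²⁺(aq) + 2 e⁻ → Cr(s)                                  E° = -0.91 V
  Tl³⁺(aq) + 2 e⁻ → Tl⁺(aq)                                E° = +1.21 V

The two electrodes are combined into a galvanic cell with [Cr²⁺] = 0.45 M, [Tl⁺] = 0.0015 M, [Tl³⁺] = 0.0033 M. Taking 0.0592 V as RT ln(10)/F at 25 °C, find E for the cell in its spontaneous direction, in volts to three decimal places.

+2.140 V

Tl³⁺/Tl⁺ is the cathode (higher E°), Cr²⁺/Cr the anode: E°cell = +1.21 − (-0.91) = +2.12 V, n = 2.
Overall: Tl³⁺(aq) + Cr(s) → Tl⁺(aq) + Cr²⁺(aq)
Q = [Tl⁺]·[Cr²⁺] / ([Tl³⁺]); log Q = -0.689.
E = E° − (0.0592/n) log Q = +2.12 − (0.0592/2)(-0.689) = +2.140 V.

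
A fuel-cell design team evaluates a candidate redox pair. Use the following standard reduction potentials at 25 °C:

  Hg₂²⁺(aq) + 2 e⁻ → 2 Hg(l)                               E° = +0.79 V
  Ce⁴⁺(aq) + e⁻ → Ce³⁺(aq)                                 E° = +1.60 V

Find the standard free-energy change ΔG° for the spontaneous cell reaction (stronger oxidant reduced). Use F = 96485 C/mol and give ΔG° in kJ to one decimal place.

Ce⁴⁺/Ce³⁺ (E° = +1.60 V) is the cathode; Hg₂²⁺/Hg (E° = +0.79 V) is the anode, so E°cell = +0.81 V.
Balancing electrons gives n = 2 (lcm of 1 and 2).
ΔG° = −nFE° = −(2)(96485)(+0.81) = -156,306 J = -156.3 kJ.

-156.3 kJ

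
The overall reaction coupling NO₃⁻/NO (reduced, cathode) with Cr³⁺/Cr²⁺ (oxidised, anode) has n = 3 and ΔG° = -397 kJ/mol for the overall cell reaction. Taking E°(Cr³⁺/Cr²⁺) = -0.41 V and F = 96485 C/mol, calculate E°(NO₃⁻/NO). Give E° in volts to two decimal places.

+0.96 V

E°cell = −ΔG°/(nF) = −(-397×10³)/((3)(96485)) = +1.372 V.
Since NO₃⁻/NO is the cathode and Cr³⁺/Cr²⁺ the anode, E°cell = E°(NO₃⁻/NO) − E°(Cr³⁺/Cr²⁺).
So E°(NO₃⁻/NO) = E°cell + E°(Cr³⁺/Cr²⁺) = +1.372 + (-0.41) = +0.96 V.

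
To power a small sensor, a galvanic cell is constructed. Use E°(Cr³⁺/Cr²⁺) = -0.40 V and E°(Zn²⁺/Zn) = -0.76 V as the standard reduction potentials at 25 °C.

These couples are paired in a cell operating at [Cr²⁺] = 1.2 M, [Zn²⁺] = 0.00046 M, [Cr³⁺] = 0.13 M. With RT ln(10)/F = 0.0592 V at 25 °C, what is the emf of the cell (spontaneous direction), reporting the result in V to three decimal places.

+0.402 V

Cr³⁺/Cr²⁺ is the cathode (higher E°), Zn²⁺/Zn the anode: E°cell = -0.40 − (-0.76) = +0.36 V, n = 2.
Overall: 2 Cr³⁺(aq) + Zn(s) → 2 Cr²⁺(aq) + Zn²⁺(aq)
Q = [Cr²⁺]^2·[Zn²⁺] / ([Cr³⁺]^2); log Q = -1.407.
E = E° − (0.0592/n) log Q = +0.36 − (0.0592/2)(-1.407) = +0.402 V.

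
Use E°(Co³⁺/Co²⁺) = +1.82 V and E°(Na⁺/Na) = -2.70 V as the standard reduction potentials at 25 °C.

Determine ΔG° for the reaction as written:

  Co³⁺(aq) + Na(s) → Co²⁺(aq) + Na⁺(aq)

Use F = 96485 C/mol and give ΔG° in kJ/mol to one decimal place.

As written, Co³⁺/Co²⁺ is reduced (cathode) and Na⁺/Na is oxidised (anode), so E°cell = (+1.82) − (-2.70) = +4.52 V.
Balancing electrons gives n = 1.
ΔG° = −nFE° = −(1)(96485)(+4.52) = -436,112 J = -436.1 kJ/mol.

-436.1 kJ/mol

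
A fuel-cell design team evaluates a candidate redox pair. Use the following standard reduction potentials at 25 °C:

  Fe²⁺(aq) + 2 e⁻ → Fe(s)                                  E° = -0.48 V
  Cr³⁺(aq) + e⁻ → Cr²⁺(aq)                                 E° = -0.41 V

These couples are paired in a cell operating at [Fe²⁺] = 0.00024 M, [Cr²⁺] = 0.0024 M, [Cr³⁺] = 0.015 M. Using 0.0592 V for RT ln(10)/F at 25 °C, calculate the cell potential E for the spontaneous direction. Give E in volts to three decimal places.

Cr³⁺/Cr²⁺ is the cathode (higher E°), Fe²⁺/Fe the anode: E°cell = -0.41 − (-0.48) = +0.07 V, n = 2.
Overall: 2 Cr³⁺(aq) + Fe(s) → 2 Cr²⁺(aq) + Fe²⁺(aq)
Q = [Cr²⁺]^2·[Fe²⁺] / ([Cr³⁺]^2); log Q = -5.212.
E = E° − (0.0592/n) log Q = +0.07 − (0.0592/2)(-5.212) = +0.224 V.

+0.224 V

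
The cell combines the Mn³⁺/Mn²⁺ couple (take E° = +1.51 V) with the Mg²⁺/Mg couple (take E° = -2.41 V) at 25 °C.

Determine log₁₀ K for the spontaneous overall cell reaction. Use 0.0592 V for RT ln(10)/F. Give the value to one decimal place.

132.4

Cathode: Mn³⁺/Mn²⁺; anode: Mg²⁺/Mg. E°cell = +3.92 V, n = 2.
log K = nE°cell / 0.0592 = (2)(+3.92) / 0.0592 = 132.4.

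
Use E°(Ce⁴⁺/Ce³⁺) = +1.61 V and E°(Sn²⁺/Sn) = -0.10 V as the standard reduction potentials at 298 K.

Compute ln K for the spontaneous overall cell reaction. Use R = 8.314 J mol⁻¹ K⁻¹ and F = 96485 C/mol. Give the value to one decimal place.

Cathode: Ce⁴⁺/Ce³⁺; anode: Sn²⁺/Sn. E°cell = (+1.61) − (-0.10) = +1.71 V, with n = 2.
ΔG° = −nFE° = −RT ln K, so ln K = nFE°/(RT) = (2)(96485)(+1.71) / ((8.314)(298)) = 133.186.

133.2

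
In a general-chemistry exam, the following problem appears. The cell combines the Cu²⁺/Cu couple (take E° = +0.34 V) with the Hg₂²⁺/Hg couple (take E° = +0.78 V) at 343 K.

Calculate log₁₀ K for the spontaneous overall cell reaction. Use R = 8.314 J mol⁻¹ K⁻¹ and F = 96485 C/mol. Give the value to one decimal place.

Cathode: Hg₂²⁺/Hg; anode: Cu²⁺/Cu. E°cell = (+0.78) − (+0.34) = +0.44 V, with n = 2.
ΔG° = −nFE° = −RT ln K, so ln K = nFE°/(RT) = (2)(96485)(+0.44) / ((8.314)(343)) = 29.774.
log₁₀ K = 29.774 / ln 10 = 12.9.

12.9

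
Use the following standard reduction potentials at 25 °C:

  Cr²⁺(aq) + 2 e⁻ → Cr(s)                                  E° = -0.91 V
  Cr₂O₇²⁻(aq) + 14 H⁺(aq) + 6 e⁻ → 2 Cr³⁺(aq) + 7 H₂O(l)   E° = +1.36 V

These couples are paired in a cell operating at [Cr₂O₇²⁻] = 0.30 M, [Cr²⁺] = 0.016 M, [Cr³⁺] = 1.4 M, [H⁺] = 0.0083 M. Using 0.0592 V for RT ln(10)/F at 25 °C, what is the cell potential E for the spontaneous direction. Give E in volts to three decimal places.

Cr₂O₇²⁻/Cr³⁺ is the cathode (higher E°), Cr²⁺/Cr the anode: E°cell = +1.36 − (-0.91) = +2.27 V, n = 6.
Overall: Cr₂O₇²⁻(aq) + 14 H⁺(aq) + 3 Cr(s) → 2 Cr³⁺(aq) + 7 H₂O(l) + 3 Cr²⁺(aq)
Q = [Cr³⁺]^2·[Cr²⁺]^3 / ([Cr₂O₇²⁻]·[H⁺]^14); log Q = 24.560.
E = E° − (0.0592/n) log Q = +2.27 − (0.0592/6)(24.560) = +2.028 V.

+2.028 V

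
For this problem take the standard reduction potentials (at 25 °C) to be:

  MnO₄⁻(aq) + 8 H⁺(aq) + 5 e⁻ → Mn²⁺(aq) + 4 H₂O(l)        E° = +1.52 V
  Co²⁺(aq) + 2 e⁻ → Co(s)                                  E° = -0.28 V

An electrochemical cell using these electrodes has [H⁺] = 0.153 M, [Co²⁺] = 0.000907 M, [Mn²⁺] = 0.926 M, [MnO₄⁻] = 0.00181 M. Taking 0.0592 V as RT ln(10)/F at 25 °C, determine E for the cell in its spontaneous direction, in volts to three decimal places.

+1.781 V

MnO₄⁻/Mn²⁺ is the cathode (higher E°), Co²⁺/Co the anode: E°cell = +1.52 − (-0.28) = +1.80 V, n = 10.
Overall: 2 MnO₄⁻(aq) + 16 H⁺(aq) + 5 Co(s) → 2 Mn²⁺(aq) + 8 H₂O(l) + 5 Co²⁺(aq)
Q = [Mn²⁺]^2·[Co²⁺]^5 / ([MnO₄⁻]^2·[H⁺]^16); log Q = 3.251.
E = E° − (0.0592/n) log Q = +1.80 − (0.0592/10)(3.251) = +1.781 V.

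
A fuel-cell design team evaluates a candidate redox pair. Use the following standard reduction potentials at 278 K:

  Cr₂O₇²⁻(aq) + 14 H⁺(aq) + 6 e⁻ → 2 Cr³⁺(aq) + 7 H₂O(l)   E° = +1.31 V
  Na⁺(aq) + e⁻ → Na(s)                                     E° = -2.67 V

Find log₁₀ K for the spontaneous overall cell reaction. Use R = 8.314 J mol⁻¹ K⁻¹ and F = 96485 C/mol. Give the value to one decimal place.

Cathode: Cr₂O₇²⁻/Cr³⁺; anode: Na⁺/Na. E°cell = (+1.31) − (-2.67) = +3.98 V, with n = 6.
ΔG° = −nFE° = −RT ln K, so ln K = nFE°/(RT) = (6)(96485)(+3.98) / ((8.314)(278)) = 996.872.
log₁₀ K = 996.872 / ln 10 = 432.9.

432.9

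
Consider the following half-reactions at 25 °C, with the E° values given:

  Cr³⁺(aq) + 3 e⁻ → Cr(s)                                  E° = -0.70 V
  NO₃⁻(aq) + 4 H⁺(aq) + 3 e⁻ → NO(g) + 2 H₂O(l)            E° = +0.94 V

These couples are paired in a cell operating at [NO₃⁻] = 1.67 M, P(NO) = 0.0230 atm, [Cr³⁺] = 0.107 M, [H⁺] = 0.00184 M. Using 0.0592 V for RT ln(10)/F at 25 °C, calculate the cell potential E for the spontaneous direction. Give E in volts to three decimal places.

NO₃⁻/NO is the cathode (higher E°), Cr³⁺/Cr the anode: E°cell = +0.94 − (-0.70) = +1.64 V, n = 3.
Overall: NO₃⁻(aq) + 4 H⁺(aq) + Cr(s) → NO(g) + 2 H₂O(l) + Cr³⁺(aq)
Q = P(NO)·[Cr³⁺] / ([NO₃⁻]·[H⁺]^4); log Q = 8.109.
E = E° − (0.0592/n) log Q = +1.64 − (0.0592/3)(8.109) = +1.480 V.

+1.480 V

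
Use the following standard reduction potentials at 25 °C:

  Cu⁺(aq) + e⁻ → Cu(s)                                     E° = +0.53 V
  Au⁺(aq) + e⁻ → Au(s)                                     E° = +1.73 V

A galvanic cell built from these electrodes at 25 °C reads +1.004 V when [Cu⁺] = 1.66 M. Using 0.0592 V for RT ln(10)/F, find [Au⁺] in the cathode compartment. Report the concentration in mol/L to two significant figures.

Au⁺/Au is the cathode, Cu⁺/Cu the anode: E°cell = +1.20 V, n = 1.
Overall reaction: Au⁺(aq) + Cu(s) → Au(s) + Cu⁺(aq); Q = [Cu⁺]^1/[Au⁺]^1.
From E = E° − (0.0592/n) log Q: log Q = (E° − E)·n/0.0592 = (+1.20 − (+1.004))·1/0.0592 = 3.3108.
So 1·log[Au⁺] = 1·log(1.66) − log Q = 0.2201 − (3.3108) = -3.0907; [Au⁺] = 10^(-3.0907) ≈ 0.00081 M.

0.00081 M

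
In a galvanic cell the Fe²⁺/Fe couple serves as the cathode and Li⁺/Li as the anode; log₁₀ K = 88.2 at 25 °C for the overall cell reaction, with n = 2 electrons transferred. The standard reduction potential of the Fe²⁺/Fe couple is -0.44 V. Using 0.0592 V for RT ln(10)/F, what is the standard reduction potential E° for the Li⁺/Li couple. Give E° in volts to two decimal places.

E°cell = (0.0592/n)·log K = (0.0592/2)(88.2) = +2.611 V.
Since Fe²⁺/Fe is the cathode and Li⁺/Li the anode, E°cell = E°(Fe²⁺/Fe) − E°(Li⁺/Li).
So E°(Li⁺/Li) = E°(Fe²⁺/Fe) − E°cell = (-0.44) − (+2.611) = -3.05 V.

-3.05 V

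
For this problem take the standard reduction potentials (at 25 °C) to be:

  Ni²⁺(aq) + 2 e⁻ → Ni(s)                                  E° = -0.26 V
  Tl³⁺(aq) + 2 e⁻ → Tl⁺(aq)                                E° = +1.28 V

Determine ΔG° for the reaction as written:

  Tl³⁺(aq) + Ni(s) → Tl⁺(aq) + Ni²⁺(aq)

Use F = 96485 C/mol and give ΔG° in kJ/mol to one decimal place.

-297.2 kJ/mol

As written, Tl³⁺/Tl⁺ is reduced (cathode) and Ni²⁺/Ni is oxidised (anode), so E°cell = (+1.28) − (-0.26) = +1.54 V.
Balancing electrons gives n = 2.
ΔG° = −nFE° = −(2)(96485)(+1.54) = -297,174 J = -297.2 kJ/mol.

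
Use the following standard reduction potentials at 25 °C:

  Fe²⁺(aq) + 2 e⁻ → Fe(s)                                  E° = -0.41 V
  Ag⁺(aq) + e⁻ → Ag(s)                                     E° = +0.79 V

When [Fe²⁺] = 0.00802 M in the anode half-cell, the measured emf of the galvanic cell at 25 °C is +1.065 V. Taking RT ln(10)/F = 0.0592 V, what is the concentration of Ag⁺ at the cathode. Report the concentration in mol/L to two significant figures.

0.00047 M

Ag⁺/Ag is the cathode, Fe²⁺/Fe the anode: E°cell = +1.20 V, n = 2.
Overall reaction: 2 Ag⁺(aq) + Fe(s) → 2 Ag(s) + Fe²⁺(aq); Q = [Fe²⁺]^1/[Ag⁺]^2.
From E = E° − (0.0592/n) log Q: log Q = (E° − E)·n/0.0592 = (+1.20 − (+1.065))·2/0.0592 = 4.5608.
So 2·log[Ag⁺] = 1·log(0.00802) − log Q = -2.0958 − (4.5608) = -6.6566; log[Ag⁺] = -6.6566 / 2 = -3.3283; [Ag⁺] = 10^(-3.3283) ≈ 0.00047 M.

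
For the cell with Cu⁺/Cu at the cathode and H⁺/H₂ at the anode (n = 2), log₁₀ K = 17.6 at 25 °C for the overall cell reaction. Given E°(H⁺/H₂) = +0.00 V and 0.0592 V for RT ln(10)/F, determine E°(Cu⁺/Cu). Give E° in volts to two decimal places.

+0.52 V

E°cell = (0.0592/n)·log K = (0.0592/2)(17.6) = +0.521 V.
Since Cu⁺/Cu is the cathode and H⁺/H₂ the anode, E°cell = E°(Cu⁺/Cu) − E°(H⁺/H₂).
So E°(Cu⁺/Cu) = E°cell + E°(H⁺/H₂) = +0.521 + (+0.00) = +0.52 V.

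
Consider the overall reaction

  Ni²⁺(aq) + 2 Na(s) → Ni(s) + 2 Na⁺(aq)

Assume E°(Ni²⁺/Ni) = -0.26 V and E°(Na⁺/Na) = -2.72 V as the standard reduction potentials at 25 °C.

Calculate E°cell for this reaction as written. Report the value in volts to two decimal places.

+2.46 V

The Ni²⁺/Ni couple has the higher reduction potential, so it is the cathode; Na⁺/Na is oxidised at the anode.
E°cell = E°(cathode) − E°(anode) = (-0.26) − (-2.72) = +2.46 V.
Since E°cell > 0, the reaction is spontaneous under standard conditions.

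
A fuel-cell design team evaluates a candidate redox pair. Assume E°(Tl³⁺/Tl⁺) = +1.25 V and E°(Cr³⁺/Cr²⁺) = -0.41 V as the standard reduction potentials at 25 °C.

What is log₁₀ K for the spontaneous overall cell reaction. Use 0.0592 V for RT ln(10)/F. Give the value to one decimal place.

56.1

Cathode: Tl³⁺/Tl⁺; anode: Cr³⁺/Cr²⁺. E°cell = +1.66 V, n = 2.
log K = nE°cell / 0.0592 = (2)(+1.66) / 0.0592 = 56.1.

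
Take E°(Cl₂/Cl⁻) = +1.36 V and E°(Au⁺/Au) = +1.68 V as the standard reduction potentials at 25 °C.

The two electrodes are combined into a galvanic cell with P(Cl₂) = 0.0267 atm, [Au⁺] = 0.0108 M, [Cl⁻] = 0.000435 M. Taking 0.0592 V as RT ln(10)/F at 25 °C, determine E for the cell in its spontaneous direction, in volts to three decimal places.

Au⁺/Au is the cathode (higher E°), Cl₂/Cl⁻ the anode: E°cell = +1.68 − (+1.36) = +0.32 V, n = 2.
Overall: 2 Au⁺(aq) + 2 Cl⁻(aq) → 2 Au(s) + Cl₂(g)
Q = P(Cl₂) / ([Au⁺]^2·[Cl⁻]^2); log Q = 9.083.
E = E° − (0.0592/n) log Q = +0.32 − (0.0592/2)(9.083) = +0.051 V.

+0.051 V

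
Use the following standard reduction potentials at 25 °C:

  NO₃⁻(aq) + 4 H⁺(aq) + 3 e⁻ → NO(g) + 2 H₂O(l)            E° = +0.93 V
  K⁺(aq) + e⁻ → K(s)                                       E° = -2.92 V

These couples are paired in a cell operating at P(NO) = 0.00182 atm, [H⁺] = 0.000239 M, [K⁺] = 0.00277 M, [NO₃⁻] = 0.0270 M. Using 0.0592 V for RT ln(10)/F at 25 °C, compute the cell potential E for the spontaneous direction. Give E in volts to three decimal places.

+3.739 V

NO₃⁻/NO is the cathode (higher E°), K⁺/K the anode: E°cell = +0.93 − (-2.92) = +3.85 V, n = 3.
Overall: NO₃⁻(aq) + 4 H⁺(aq) + 3 K(s) → NO(g) + 2 H₂O(l) + 3 K⁺(aq)
Q = P(NO)·[K⁺]^3 / ([NO₃⁻]·[H⁺]^4); log Q = 5.643.
E = E° − (0.0592/n) log Q = +3.85 − (0.0592/3)(5.643) = +3.739 V.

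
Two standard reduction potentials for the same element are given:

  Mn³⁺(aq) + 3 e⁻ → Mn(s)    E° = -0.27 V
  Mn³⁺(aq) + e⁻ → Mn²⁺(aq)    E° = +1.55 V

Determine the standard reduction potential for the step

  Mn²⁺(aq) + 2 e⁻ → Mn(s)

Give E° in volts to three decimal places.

-1.180 V

Sequential free energies add, so n₃E°₃ = n₁E°₁ + n₂E°₂.
With n₃ = 3, and the known step contributing 1×(+1.55) V, the unknown satisfies 2·E° = 3×(-0.27) − 1×(+1.55) = -2.360.
E° = -2.360 / 2 = -1.180 V.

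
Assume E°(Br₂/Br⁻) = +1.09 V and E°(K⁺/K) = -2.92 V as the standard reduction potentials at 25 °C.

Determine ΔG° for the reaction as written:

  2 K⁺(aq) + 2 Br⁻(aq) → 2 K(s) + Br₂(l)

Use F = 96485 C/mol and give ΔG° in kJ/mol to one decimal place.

As written, K⁺/K is reduced (cathode) and Br₂/Br⁻ is oxidised (anode), so E°cell = (-2.92) − (+1.09) = -4.01 V.
Balancing electrons gives n = 2.
ΔG° = −nFE° = −(2)(96485)(-4.01) = 773,810 J = +773.8 kJ/mol.

+773.8 kJ/mol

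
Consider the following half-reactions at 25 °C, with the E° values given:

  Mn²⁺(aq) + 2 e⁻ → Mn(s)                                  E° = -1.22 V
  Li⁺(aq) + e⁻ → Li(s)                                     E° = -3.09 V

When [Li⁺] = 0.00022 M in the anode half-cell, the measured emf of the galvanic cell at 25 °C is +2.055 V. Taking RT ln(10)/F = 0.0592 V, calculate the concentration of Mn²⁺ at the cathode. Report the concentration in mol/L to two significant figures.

Mn²⁺/Mn is the cathode, Li⁺/Li the anode: E°cell = +1.87 V, n = 2.
Overall reaction: Mn²⁺(aq) + 2 Li(s) → Mn(s) + 2 Li⁺(aq); Q = [Li⁺]^2/[Mn²⁺]^1.
From E = E° − (0.0592/n) log Q: log Q = (E° − E)·n/0.0592 = (+1.87 − (+2.055))·2/0.0592 = -6.2500.
So 1·log[Mn²⁺] = 2·log(0.00022) − log Q = -7.3152 − (-6.2500) = -1.0652; [Mn²⁺] = 10^(-1.0652) ≈ 0.086 M.

0.086 M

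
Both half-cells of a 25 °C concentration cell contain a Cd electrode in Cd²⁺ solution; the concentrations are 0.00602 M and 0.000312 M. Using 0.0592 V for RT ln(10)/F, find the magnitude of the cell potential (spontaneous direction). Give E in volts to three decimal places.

+0.038 V

For a concentration cell E°cell = 0. The 0.00602 M side is the cathode (reduction is favoured where [Cd²⁺] is higher).
With n = 2, E = −(0.0592/2) log([Cd²⁺]ₐₙ/[Cd²⁺]꜀ₐₜ) = −(0.0592/2) log(0.000312/0.00602) = −(0.0592/2)(-1.285) = +0.038 V.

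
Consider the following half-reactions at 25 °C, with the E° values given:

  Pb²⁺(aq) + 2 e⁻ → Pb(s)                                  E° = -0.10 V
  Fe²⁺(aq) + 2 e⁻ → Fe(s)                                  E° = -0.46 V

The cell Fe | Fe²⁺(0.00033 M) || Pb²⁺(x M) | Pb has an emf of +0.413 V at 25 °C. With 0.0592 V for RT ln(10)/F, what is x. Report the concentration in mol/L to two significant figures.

0.020 M

Pb²⁺/Pb is the cathode, Fe²⁺/Fe the anode: E°cell = +0.36 V, n = 2.
Overall reaction: Pb²⁺(aq) + Fe(s) → Pb(s) + Fe²⁺(aq); Q = [Fe²⁺]^1/[Pb²⁺]^1.
From E = E° − (0.0592/n) log Q: log Q = (E° − E)·n/0.0592 = (+0.36 − (+0.413))·2/0.0592 = -1.7905.
So 1·log[Pb²⁺] = 1·log(0.00033) − log Q = -3.4815 − (-1.7905) = -1.6910; [Pb²⁺] = 10^(-1.6910) ≈ 0.020 M.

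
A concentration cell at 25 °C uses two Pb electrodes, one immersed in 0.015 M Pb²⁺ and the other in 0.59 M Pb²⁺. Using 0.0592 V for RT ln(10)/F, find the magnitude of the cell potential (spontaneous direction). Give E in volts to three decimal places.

+0.047 V

For a concentration cell E°cell = 0. The 0.59 M side is the cathode (reduction is favoured where [Pb²⁺] is higher).
With n = 2, E = −(0.0592/2) log([Pb²⁺]ₐₙ/[Pb²⁺]꜀ₐₜ) = −(0.0592/2) log(0.015/0.59) = −(0.0592/2)(-1.595) = +0.047 V.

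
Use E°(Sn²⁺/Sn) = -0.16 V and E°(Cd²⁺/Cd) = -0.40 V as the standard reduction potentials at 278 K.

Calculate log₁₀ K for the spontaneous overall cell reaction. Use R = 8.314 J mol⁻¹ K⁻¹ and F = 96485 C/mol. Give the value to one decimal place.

Cathode: Sn²⁺/Sn; anode: Cd²⁺/Cd. E°cell = (-0.16) − (-0.40) = +0.24 V, with n = 2.
ΔG° = −nFE° = −RT ln K, so ln K = nFE°/(RT) = (2)(96485)(+0.24) / ((8.314)(278)) = 20.038.
log₁₀ K = 20.038 / ln 10 = 8.7.

8.7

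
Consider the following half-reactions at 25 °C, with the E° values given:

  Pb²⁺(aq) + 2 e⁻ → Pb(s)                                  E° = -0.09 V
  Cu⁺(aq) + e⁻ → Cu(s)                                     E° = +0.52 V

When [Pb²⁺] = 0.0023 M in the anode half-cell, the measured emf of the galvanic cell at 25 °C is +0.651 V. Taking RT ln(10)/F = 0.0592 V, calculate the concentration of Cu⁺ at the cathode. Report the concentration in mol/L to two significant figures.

0.24 M

Cu⁺/Cu is the cathode, Pb²⁺/Pb the anode: E°cell = +0.61 V, n = 2.
Overall reaction: 2 Cu⁺(aq) + Pb(s) → 2 Cu(s) + Pb²⁺(aq); Q = [Pb²⁺]^1/[Cu⁺]^2.
From E = E° − (0.0592/n) log Q: log Q = (E° − E)·n/0.0592 = (+0.61 − (+0.651))·2/0.0592 = -1.3851.
So 2·log[Cu⁺] = 1·log(0.0023) − log Q = -2.6383 − (-1.3851) = -1.2532; log[Cu⁺] = -1.2532 / 2 = -0.6266; [Cu⁺] = 10^(-0.6266) ≈ 0.24 M.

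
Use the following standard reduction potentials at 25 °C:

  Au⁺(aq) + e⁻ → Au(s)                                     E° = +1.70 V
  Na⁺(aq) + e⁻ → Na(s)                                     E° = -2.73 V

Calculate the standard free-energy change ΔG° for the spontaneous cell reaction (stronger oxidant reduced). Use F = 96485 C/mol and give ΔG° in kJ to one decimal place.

-427.4 kJ

Au⁺/Au (E° = +1.70 V) is the cathode; Na⁺/Na (E° = -2.73 V) is the anode, so E°cell = +4.43 V.
Balancing electrons gives n = 1 (lcm of 1 and 1).
ΔG° = −nFE° = −(1)(96485)(+4.43) = -427,429 J = -427.4 kJ.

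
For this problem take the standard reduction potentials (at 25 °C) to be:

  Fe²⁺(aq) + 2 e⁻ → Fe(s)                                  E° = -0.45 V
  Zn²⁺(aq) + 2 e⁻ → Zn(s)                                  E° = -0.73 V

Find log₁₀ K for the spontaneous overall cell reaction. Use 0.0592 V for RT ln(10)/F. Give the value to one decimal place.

9.5

Cathode: Fe²⁺/Fe; anode: Zn²⁺/Zn. E°cell = +0.28 V, n = 2.
log K = nE°cell / 0.0592 = (2)(+0.28) / 0.0592 = 9.5.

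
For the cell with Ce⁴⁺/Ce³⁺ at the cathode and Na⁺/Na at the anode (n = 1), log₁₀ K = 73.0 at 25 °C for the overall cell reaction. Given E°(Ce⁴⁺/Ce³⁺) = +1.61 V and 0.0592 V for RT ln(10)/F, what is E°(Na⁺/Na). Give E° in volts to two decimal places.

E°cell = (0.0592/n)·log K = (0.0592/1)(73.0) = +4.322 V.
Since Ce⁴⁺/Ce³⁺ is the cathode and Na⁺/Na the anode, E°cell = E°(Ce⁴⁺/Ce³⁺) − E°(Na⁺/Na).
So E°(Na⁺/Na) = E°(Ce⁴⁺/Ce³⁺) − E°cell = (+1.61) − (+4.322) = -2.71 V.

-2.71 V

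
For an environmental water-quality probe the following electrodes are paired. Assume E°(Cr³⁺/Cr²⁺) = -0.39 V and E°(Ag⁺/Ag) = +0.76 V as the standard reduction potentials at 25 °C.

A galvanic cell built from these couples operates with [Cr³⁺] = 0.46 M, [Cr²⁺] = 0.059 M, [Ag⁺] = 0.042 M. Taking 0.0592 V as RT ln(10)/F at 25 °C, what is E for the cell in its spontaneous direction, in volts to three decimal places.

+1.016 V

Ag⁺/Ag is the cathode (higher E°), Cr³⁺/Cr²⁺ the anode: E°cell = +0.76 − (-0.39) = +1.15 V, n = 1.
Overall: Ag⁺(aq) + Cr²⁺(aq) → Ag(s) + Cr³⁺(aq)
Q = [Cr³⁺] / ([Ag⁺]·[Cr²⁺]); log Q = 2.269.
E = E° − (0.0592/n) log Q = +1.15 − (0.0592/1)(2.269) = +1.016 V.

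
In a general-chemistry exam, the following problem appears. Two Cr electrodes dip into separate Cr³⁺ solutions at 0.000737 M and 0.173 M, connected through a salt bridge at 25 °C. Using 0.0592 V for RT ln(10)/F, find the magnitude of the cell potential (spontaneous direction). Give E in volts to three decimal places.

For a concentration cell E°cell = 0. The 0.173 M side is the cathode (reduction is favoured where [Cr³⁺] is higher).
With n = 3, E = −(0.0592/3) log([Cr³⁺]ₐₙ/[Cr³⁺]꜀ₐₜ) = −(0.0592/3) log(0.000737/0.173) = −(0.0592/3)(-2.371) = +0.047 V.

+0.047 V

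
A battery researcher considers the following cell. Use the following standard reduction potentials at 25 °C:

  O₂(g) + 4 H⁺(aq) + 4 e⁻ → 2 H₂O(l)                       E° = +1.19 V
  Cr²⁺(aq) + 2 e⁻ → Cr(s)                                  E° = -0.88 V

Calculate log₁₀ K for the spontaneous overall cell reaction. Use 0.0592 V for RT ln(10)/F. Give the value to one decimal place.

Cathode: O₂/H₂O; anode: Cr²⁺/Cr. E°cell = +2.07 V, n = 4.
log K = nE°cell / 0.0592 = (4)(+2.07) / 0.0592 = 139.9.

139.9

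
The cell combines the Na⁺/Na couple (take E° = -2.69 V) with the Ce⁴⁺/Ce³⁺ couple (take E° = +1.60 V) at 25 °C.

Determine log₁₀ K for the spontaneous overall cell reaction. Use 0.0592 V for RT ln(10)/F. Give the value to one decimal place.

72.5

Cathode: Ce⁴⁺/Ce³⁺; anode: Na⁺/Na. E°cell = +4.29 V, n = 1.
log K = nE°cell / 0.0592 = (1)(+4.29) / 0.0592 = 72.5.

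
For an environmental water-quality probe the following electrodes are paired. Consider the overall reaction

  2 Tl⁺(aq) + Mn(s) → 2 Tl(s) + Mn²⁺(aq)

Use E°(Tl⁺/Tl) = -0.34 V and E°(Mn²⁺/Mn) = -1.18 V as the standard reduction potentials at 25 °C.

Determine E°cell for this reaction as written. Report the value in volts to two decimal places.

+0.84 V

The Tl⁺/Tl couple has the higher reduction potential, so it is the cathode; Mn²⁺/Mn is oxidised at the anode.
E°cell = E°(cathode) − E°(anode) = (-0.34) − (-1.18) = +0.84 V.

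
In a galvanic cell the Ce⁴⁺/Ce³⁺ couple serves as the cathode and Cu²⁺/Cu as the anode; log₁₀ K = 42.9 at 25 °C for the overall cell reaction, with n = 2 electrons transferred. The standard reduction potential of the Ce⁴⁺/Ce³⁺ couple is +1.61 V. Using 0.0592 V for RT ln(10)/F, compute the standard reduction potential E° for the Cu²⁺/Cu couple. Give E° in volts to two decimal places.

+0.34 V

E°cell = (0.0592/n)·log K = (0.0592/2)(42.9) = +1.270 V.
Since Ce⁴⁺/Ce³⁺ is the cathode and Cu²⁺/Cu the anode, E°cell = E°(Ce⁴⁺/Ce³⁺) − E°(Cu²⁺/Cu).
So E°(Cu²⁺/Cu) = E°(Ce⁴⁺/Ce³⁺) − E°cell = (+1.61) − (+1.270) = +0.34 V.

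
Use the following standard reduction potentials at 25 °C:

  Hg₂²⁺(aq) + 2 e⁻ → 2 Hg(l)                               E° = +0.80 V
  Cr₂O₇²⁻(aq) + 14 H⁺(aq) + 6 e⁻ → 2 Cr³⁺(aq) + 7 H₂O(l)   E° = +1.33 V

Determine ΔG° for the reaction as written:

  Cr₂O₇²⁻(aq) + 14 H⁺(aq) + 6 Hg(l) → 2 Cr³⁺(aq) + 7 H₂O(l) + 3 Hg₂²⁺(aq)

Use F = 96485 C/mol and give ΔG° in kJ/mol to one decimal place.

-306.8 kJ/mol

As written, Cr₂O₇²⁻/Cr³⁺ is reduced (cathode) and Hg₂²⁺/Hg is oxidised (anode), so E°cell = (+1.33) − (+0.80) = +0.53 V.
Balancing electrons gives n = 6.
ΔG° = −nFE° = −(6)(96485)(+0.53) = -306,822 J = -306.8 kJ/mol.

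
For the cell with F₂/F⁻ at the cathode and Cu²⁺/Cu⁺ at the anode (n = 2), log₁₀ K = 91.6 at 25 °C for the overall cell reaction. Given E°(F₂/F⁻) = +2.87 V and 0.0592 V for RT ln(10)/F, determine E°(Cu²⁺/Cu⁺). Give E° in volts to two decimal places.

E°cell = (0.0592/n)·log K = (0.0592/2)(91.6) = +2.711 V.
Since F₂/F⁻ is the cathode and Cu²⁺/Cu⁺ the anode, E°cell = E°(F₂/F⁻) − E°(Cu²⁺/Cu⁺).
So E°(Cu²⁺/Cu⁺) = E°(F₂/F⁻) − E°cell = (+2.87) − (+2.711) = +0.16 V.

+0.16 V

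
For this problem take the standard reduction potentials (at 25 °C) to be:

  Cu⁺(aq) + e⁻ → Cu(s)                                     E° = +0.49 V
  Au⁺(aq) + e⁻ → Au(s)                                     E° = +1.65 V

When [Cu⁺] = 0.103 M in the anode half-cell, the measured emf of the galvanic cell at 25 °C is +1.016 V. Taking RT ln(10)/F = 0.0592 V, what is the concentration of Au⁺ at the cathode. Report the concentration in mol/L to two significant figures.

Au⁺/Au is the cathode, Cu⁺/Cu the anode: E°cell = +1.16 V, n = 1.
Overall reaction: Au⁺(aq) + Cu(s) → Au(s) + Cu⁺(aq); Q = [Cu⁺]^1/[Au⁺]^1.
From E = E° − (0.0592/n) log Q: log Q = (E° − E)·n/0.0592 = (+1.16 − (+1.016))·1/0.0592 = 2.4324.
So 1·log[Au⁺] = 1·log(0.103) − log Q = -0.9872 − (2.4324) = -3.4196; [Au⁺] = 10^(-3.4196) ≈ 0.00038 M.

0.00038 M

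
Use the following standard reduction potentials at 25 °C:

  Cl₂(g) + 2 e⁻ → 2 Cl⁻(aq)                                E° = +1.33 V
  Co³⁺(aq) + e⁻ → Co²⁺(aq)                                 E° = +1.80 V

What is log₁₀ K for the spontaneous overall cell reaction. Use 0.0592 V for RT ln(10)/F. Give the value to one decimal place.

15.9

Cathode: Co³⁺/Co²⁺; anode: Cl₂/Cl⁻. E°cell = +0.47 V, n = 2.
log K = nE°cell / 0.0592 = (2)(+0.47) / 0.0592 = 15.9.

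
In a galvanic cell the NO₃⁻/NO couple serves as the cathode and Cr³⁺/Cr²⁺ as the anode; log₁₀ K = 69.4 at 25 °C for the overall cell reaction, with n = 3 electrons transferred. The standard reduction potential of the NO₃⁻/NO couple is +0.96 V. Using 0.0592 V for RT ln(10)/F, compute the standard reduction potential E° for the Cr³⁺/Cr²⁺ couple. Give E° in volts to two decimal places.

-0.41 V

E°cell = (0.0592/n)·log K = (0.0592/3)(69.4) = +1.369 V.
Since NO₃⁻/NO is the cathode and Cr³⁺/Cr²⁺ the anode, E°cell = E°(NO₃⁻/NO) − E°(Cr³⁺/Cr²⁺).
So E°(Cr³⁺/Cr²⁺) = E°(NO₃⁻/NO) − E°cell = (+0.96) − (+1.369) = -0.41 V.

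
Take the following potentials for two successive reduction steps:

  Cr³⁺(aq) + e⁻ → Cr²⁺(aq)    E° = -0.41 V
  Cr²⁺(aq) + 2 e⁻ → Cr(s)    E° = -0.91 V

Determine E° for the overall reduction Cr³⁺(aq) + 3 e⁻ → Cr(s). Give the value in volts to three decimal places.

Standard free energies of sequential steps add: ΔG°₃ = ΔG°₁ + ΔG°₂, so n₃E°₃ = n₁E°₁ + n₂E°₂.
E°₃ = (1×-0.41 + 2×-0.91) / 3 = (-2.230) / 3 = -0.743 V.

-0.743 V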